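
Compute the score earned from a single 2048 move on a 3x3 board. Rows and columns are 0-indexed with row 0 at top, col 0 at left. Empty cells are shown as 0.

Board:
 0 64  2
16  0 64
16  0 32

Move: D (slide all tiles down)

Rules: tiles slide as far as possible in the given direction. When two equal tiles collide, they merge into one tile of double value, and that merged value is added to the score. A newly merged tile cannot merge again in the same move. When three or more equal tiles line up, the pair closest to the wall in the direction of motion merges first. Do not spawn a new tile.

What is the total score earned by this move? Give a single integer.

Answer: 32

Derivation:
Slide down:
col 0: [0, 16, 16] -> [0, 0, 32]  score +32 (running 32)
col 1: [64, 0, 0] -> [0, 0, 64]  score +0 (running 32)
col 2: [2, 64, 32] -> [2, 64, 32]  score +0 (running 32)
Board after move:
 0  0  2
 0  0 64
32 64 32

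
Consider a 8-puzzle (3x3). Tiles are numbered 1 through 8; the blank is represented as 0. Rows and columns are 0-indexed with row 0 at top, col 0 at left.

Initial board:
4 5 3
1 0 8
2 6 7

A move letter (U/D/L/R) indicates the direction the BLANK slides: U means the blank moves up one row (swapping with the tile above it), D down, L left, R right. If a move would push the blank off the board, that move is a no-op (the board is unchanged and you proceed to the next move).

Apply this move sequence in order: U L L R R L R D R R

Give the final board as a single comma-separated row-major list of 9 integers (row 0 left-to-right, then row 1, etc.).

Answer: 4, 3, 8, 1, 5, 0, 2, 6, 7

Derivation:
After move 1 (U):
4 0 3
1 5 8
2 6 7

After move 2 (L):
0 4 3
1 5 8
2 6 7

After move 3 (L):
0 4 3
1 5 8
2 6 7

After move 4 (R):
4 0 3
1 5 8
2 6 7

After move 5 (R):
4 3 0
1 5 8
2 6 7

After move 6 (L):
4 0 3
1 5 8
2 6 7

After move 7 (R):
4 3 0
1 5 8
2 6 7

After move 8 (D):
4 3 8
1 5 0
2 6 7

After move 9 (R):
4 3 8
1 5 0
2 6 7

After move 10 (R):
4 3 8
1 5 0
2 6 7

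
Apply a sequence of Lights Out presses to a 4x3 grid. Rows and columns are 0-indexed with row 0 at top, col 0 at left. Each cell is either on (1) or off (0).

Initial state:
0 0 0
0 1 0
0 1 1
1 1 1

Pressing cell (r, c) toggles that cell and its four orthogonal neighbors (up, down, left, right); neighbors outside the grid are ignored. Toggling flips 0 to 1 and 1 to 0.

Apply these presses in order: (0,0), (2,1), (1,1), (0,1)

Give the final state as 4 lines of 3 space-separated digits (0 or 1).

After press 1 at (0,0):
1 1 0
1 1 0
0 1 1
1 1 1

After press 2 at (2,1):
1 1 0
1 0 0
1 0 0
1 0 1

After press 3 at (1,1):
1 0 0
0 1 1
1 1 0
1 0 1

After press 4 at (0,1):
0 1 1
0 0 1
1 1 0
1 0 1

Answer: 0 1 1
0 0 1
1 1 0
1 0 1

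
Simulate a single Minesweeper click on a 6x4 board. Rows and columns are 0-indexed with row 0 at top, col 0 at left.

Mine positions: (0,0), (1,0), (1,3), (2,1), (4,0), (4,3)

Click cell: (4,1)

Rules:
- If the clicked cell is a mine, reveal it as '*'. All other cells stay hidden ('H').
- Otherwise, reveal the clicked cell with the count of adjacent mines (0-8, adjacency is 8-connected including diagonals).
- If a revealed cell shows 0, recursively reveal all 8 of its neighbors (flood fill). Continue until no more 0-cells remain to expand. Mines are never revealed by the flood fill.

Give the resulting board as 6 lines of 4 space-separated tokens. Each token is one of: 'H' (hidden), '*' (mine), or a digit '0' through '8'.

H H H H
H H H H
H H H H
H H H H
H 1 H H
H H H H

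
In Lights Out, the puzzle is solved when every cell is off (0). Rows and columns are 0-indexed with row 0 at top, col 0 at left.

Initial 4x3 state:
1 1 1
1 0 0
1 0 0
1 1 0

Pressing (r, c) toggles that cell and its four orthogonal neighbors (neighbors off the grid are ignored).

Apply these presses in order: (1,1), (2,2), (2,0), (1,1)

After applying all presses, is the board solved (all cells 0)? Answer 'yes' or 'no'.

Answer: no

Derivation:
After press 1 at (1,1):
1 0 1
0 1 1
1 1 0
1 1 0

After press 2 at (2,2):
1 0 1
0 1 0
1 0 1
1 1 1

After press 3 at (2,0):
1 0 1
1 1 0
0 1 1
0 1 1

After press 4 at (1,1):
1 1 1
0 0 1
0 0 1
0 1 1

Lights still on: 7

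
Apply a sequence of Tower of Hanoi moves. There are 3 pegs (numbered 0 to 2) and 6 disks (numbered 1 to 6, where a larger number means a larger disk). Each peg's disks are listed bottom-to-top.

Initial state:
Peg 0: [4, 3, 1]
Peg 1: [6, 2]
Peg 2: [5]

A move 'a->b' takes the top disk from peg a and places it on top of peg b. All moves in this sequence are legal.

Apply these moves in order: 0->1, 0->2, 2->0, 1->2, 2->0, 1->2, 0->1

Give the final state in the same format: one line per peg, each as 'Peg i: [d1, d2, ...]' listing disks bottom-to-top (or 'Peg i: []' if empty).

After move 1 (0->1):
Peg 0: [4, 3]
Peg 1: [6, 2, 1]
Peg 2: [5]

After move 2 (0->2):
Peg 0: [4]
Peg 1: [6, 2, 1]
Peg 2: [5, 3]

After move 3 (2->0):
Peg 0: [4, 3]
Peg 1: [6, 2, 1]
Peg 2: [5]

After move 4 (1->2):
Peg 0: [4, 3]
Peg 1: [6, 2]
Peg 2: [5, 1]

After move 5 (2->0):
Peg 0: [4, 3, 1]
Peg 1: [6, 2]
Peg 2: [5]

After move 6 (1->2):
Peg 0: [4, 3, 1]
Peg 1: [6]
Peg 2: [5, 2]

After move 7 (0->1):
Peg 0: [4, 3]
Peg 1: [6, 1]
Peg 2: [5, 2]

Answer: Peg 0: [4, 3]
Peg 1: [6, 1]
Peg 2: [5, 2]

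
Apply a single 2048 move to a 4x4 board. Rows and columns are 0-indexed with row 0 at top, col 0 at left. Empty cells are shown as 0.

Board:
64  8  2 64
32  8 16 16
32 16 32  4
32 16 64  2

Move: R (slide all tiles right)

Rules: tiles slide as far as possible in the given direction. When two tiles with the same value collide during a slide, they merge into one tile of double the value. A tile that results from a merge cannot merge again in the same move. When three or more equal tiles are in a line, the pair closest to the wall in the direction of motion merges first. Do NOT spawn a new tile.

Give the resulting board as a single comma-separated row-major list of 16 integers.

Answer: 64, 8, 2, 64, 0, 32, 8, 32, 32, 16, 32, 4, 32, 16, 64, 2

Derivation:
Slide right:
row 0: [64, 8, 2, 64] -> [64, 8, 2, 64]
row 1: [32, 8, 16, 16] -> [0, 32, 8, 32]
row 2: [32, 16, 32, 4] -> [32, 16, 32, 4]
row 3: [32, 16, 64, 2] -> [32, 16, 64, 2]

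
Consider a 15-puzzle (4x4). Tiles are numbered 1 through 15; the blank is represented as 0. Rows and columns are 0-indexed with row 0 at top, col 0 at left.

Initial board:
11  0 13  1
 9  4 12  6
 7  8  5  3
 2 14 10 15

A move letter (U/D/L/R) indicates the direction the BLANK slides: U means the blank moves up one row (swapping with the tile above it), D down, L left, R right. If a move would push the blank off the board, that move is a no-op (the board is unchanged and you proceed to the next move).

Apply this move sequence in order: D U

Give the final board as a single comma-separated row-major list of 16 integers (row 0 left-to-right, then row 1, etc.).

After move 1 (D):
11  4 13  1
 9  0 12  6
 7  8  5  3
 2 14 10 15

After move 2 (U):
11  0 13  1
 9  4 12  6
 7  8  5  3
 2 14 10 15

Answer: 11, 0, 13, 1, 9, 4, 12, 6, 7, 8, 5, 3, 2, 14, 10, 15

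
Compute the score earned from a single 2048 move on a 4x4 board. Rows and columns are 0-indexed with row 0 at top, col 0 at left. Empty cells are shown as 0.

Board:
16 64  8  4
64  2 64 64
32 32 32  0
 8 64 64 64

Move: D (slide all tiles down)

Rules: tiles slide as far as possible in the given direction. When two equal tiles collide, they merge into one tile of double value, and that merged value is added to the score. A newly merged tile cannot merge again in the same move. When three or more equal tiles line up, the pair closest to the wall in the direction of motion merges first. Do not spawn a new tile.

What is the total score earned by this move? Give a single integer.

Slide down:
col 0: [16, 64, 32, 8] -> [16, 64, 32, 8]  score +0 (running 0)
col 1: [64, 2, 32, 64] -> [64, 2, 32, 64]  score +0 (running 0)
col 2: [8, 64, 32, 64] -> [8, 64, 32, 64]  score +0 (running 0)
col 3: [4, 64, 0, 64] -> [0, 0, 4, 128]  score +128 (running 128)
Board after move:
 16  64   8   0
 64   2  64   0
 32  32  32   4
  8  64  64 128

Answer: 128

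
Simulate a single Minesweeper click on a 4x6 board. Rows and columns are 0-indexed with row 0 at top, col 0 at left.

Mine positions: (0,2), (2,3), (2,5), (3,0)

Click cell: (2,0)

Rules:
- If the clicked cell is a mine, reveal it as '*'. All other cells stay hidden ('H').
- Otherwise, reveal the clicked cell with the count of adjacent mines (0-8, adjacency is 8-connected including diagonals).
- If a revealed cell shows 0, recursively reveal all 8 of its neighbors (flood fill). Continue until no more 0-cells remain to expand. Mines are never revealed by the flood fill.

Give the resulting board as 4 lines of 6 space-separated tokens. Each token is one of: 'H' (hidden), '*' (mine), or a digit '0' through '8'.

H H H H H H
H H H H H H
1 H H H H H
H H H H H H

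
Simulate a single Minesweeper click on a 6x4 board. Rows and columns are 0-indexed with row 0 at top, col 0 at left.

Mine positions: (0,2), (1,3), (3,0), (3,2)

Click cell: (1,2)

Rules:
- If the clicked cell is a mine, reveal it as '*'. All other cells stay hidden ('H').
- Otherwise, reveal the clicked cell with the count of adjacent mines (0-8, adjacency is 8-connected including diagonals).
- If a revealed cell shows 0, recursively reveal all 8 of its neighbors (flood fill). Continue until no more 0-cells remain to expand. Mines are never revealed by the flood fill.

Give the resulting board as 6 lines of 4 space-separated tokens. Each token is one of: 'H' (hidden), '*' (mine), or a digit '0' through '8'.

H H H H
H H 2 H
H H H H
H H H H
H H H H
H H H H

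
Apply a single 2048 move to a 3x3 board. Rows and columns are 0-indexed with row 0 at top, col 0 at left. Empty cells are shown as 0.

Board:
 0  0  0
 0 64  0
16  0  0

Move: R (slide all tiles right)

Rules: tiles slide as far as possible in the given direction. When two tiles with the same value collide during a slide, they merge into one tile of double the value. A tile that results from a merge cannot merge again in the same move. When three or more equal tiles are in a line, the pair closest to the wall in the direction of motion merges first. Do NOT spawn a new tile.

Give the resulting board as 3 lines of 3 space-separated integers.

Slide right:
row 0: [0, 0, 0] -> [0, 0, 0]
row 1: [0, 64, 0] -> [0, 0, 64]
row 2: [16, 0, 0] -> [0, 0, 16]

Answer:  0  0  0
 0  0 64
 0  0 16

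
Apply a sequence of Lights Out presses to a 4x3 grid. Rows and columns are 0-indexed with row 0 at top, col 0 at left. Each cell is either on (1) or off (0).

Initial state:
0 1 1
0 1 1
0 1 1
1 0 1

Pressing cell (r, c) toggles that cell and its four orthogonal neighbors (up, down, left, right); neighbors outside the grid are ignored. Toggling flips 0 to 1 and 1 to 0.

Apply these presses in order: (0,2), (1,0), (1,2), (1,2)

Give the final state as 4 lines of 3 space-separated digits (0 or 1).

After press 1 at (0,2):
0 0 0
0 1 0
0 1 1
1 0 1

After press 2 at (1,0):
1 0 0
1 0 0
1 1 1
1 0 1

After press 3 at (1,2):
1 0 1
1 1 1
1 1 0
1 0 1

After press 4 at (1,2):
1 0 0
1 0 0
1 1 1
1 0 1

Answer: 1 0 0
1 0 0
1 1 1
1 0 1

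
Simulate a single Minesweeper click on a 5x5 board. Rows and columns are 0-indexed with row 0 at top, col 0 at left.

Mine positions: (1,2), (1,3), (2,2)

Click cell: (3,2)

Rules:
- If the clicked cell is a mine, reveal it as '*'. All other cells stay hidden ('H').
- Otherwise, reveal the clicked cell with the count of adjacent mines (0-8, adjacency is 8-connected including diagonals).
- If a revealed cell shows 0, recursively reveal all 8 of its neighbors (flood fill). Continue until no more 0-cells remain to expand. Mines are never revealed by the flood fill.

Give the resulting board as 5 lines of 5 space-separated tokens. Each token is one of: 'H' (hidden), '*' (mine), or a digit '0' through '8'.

H H H H H
H H H H H
H H H H H
H H 1 H H
H H H H H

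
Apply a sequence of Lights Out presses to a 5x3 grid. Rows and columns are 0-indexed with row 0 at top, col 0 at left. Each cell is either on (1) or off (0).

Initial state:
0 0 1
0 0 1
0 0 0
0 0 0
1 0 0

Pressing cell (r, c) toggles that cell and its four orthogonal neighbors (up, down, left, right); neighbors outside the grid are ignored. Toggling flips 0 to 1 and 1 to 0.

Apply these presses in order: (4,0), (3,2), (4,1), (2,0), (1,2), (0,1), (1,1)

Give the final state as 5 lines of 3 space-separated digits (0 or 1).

After press 1 at (4,0):
0 0 1
0 0 1
0 0 0
1 0 0
0 1 0

After press 2 at (3,2):
0 0 1
0 0 1
0 0 1
1 1 1
0 1 1

After press 3 at (4,1):
0 0 1
0 0 1
0 0 1
1 0 1
1 0 0

After press 4 at (2,0):
0 0 1
1 0 1
1 1 1
0 0 1
1 0 0

After press 5 at (1,2):
0 0 0
1 1 0
1 1 0
0 0 1
1 0 0

After press 6 at (0,1):
1 1 1
1 0 0
1 1 0
0 0 1
1 0 0

After press 7 at (1,1):
1 0 1
0 1 1
1 0 0
0 0 1
1 0 0

Answer: 1 0 1
0 1 1
1 0 0
0 0 1
1 0 0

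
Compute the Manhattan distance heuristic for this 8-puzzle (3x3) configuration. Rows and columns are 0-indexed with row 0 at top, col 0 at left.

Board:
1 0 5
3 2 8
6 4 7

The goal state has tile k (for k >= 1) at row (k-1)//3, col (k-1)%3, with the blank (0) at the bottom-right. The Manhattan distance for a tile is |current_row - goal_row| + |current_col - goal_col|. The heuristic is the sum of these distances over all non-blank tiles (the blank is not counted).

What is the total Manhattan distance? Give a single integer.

Answer: 15

Derivation:
Tile 1: at (0,0), goal (0,0), distance |0-0|+|0-0| = 0
Tile 5: at (0,2), goal (1,1), distance |0-1|+|2-1| = 2
Tile 3: at (1,0), goal (0,2), distance |1-0|+|0-2| = 3
Tile 2: at (1,1), goal (0,1), distance |1-0|+|1-1| = 1
Tile 8: at (1,2), goal (2,1), distance |1-2|+|2-1| = 2
Tile 6: at (2,0), goal (1,2), distance |2-1|+|0-2| = 3
Tile 4: at (2,1), goal (1,0), distance |2-1|+|1-0| = 2
Tile 7: at (2,2), goal (2,0), distance |2-2|+|2-0| = 2
Sum: 0 + 2 + 3 + 1 + 2 + 3 + 2 + 2 = 15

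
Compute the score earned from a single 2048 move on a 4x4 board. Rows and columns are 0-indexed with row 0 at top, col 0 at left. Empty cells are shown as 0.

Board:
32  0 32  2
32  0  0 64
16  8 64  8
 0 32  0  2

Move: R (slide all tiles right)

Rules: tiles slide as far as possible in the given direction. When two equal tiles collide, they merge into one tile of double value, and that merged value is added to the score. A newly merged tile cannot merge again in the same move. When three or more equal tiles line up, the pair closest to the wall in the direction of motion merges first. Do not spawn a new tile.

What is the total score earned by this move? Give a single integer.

Slide right:
row 0: [32, 0, 32, 2] -> [0, 0, 64, 2]  score +64 (running 64)
row 1: [32, 0, 0, 64] -> [0, 0, 32, 64]  score +0 (running 64)
row 2: [16, 8, 64, 8] -> [16, 8, 64, 8]  score +0 (running 64)
row 3: [0, 32, 0, 2] -> [0, 0, 32, 2]  score +0 (running 64)
Board after move:
 0  0 64  2
 0  0 32 64
16  8 64  8
 0  0 32  2

Answer: 64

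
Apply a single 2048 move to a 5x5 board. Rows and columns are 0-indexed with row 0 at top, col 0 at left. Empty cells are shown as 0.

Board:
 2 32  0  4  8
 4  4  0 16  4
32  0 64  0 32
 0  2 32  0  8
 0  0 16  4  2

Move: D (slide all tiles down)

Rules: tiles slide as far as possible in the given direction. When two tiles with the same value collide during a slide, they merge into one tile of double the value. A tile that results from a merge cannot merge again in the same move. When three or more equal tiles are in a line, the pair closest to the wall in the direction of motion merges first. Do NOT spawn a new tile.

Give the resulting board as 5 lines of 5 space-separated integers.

Slide down:
col 0: [2, 4, 32, 0, 0] -> [0, 0, 2, 4, 32]
col 1: [32, 4, 0, 2, 0] -> [0, 0, 32, 4, 2]
col 2: [0, 0, 64, 32, 16] -> [0, 0, 64, 32, 16]
col 3: [4, 16, 0, 0, 4] -> [0, 0, 4, 16, 4]
col 4: [8, 4, 32, 8, 2] -> [8, 4, 32, 8, 2]

Answer:  0  0  0  0  8
 0  0  0  0  4
 2 32 64  4 32
 4  4 32 16  8
32  2 16  4  2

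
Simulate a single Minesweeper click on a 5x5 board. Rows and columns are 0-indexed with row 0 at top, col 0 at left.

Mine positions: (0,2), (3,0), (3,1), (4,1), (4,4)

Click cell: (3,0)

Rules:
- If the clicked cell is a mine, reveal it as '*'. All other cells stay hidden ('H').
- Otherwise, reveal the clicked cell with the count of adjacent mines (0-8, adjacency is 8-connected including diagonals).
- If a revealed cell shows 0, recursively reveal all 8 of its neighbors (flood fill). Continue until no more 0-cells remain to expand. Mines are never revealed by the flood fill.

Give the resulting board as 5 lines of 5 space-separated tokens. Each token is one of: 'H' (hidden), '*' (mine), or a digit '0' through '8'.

H H H H H
H H H H H
H H H H H
* H H H H
H H H H H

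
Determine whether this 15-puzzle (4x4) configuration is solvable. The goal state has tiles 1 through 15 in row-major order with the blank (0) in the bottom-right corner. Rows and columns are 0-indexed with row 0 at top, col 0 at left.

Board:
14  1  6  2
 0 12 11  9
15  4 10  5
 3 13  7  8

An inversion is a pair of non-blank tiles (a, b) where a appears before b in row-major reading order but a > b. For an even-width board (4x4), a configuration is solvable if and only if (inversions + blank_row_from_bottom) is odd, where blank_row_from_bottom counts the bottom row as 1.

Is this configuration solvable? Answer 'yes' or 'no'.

Answer: yes

Derivation:
Inversions: 52
Blank is in row 1 (0-indexed from top), which is row 3 counting from the bottom (bottom = 1).
52 + 3 = 55, which is odd, so the puzzle is solvable.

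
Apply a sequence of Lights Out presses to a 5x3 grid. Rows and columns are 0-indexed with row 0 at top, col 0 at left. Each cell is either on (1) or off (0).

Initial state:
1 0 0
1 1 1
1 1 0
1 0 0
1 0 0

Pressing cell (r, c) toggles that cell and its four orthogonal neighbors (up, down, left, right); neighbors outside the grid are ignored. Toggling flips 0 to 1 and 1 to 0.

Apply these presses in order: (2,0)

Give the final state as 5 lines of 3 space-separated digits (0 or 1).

After press 1 at (2,0):
1 0 0
0 1 1
0 0 0
0 0 0
1 0 0

Answer: 1 0 0
0 1 1
0 0 0
0 0 0
1 0 0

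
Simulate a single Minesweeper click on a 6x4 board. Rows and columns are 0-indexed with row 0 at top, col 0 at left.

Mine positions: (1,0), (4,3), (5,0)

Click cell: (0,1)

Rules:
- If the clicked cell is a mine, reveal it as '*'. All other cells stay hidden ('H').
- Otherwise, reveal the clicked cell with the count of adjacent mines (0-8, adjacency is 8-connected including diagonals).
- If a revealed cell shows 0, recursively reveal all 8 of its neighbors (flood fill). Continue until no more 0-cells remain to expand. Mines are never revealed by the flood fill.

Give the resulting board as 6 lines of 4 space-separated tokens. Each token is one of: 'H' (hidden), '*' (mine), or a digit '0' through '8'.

H 1 H H
H H H H
H H H H
H H H H
H H H H
H H H H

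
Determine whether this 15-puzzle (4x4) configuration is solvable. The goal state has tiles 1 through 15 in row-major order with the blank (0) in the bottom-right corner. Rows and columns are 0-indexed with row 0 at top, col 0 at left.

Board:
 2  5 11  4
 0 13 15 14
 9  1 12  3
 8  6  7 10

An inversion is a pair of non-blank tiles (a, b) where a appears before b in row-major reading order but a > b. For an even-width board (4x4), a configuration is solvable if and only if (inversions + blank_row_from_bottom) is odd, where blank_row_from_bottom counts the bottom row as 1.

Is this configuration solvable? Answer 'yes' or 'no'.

Answer: no

Derivation:
Inversions: 51
Blank is in row 1 (0-indexed from top), which is row 3 counting from the bottom (bottom = 1).
51 + 3 = 54, which is even, so the puzzle is not solvable.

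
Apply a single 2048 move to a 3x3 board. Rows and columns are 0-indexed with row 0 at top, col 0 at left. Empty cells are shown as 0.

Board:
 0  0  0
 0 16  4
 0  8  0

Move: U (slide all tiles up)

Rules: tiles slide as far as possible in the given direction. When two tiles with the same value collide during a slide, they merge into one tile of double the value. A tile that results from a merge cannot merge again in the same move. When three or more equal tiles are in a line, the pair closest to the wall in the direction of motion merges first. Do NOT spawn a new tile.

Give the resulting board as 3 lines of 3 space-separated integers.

Answer:  0 16  4
 0  8  0
 0  0  0

Derivation:
Slide up:
col 0: [0, 0, 0] -> [0, 0, 0]
col 1: [0, 16, 8] -> [16, 8, 0]
col 2: [0, 4, 0] -> [4, 0, 0]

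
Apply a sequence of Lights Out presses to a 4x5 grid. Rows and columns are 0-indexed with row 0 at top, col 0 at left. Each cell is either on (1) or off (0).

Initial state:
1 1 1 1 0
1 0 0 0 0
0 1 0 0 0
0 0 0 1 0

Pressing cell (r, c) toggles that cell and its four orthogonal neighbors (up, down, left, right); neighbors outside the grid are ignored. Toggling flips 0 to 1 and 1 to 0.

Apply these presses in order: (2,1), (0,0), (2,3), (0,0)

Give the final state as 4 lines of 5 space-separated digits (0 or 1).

After press 1 at (2,1):
1 1 1 1 0
1 1 0 0 0
1 0 1 0 0
0 1 0 1 0

After press 2 at (0,0):
0 0 1 1 0
0 1 0 0 0
1 0 1 0 0
0 1 0 1 0

After press 3 at (2,3):
0 0 1 1 0
0 1 0 1 0
1 0 0 1 1
0 1 0 0 0

After press 4 at (0,0):
1 1 1 1 0
1 1 0 1 0
1 0 0 1 1
0 1 0 0 0

Answer: 1 1 1 1 0
1 1 0 1 0
1 0 0 1 1
0 1 0 0 0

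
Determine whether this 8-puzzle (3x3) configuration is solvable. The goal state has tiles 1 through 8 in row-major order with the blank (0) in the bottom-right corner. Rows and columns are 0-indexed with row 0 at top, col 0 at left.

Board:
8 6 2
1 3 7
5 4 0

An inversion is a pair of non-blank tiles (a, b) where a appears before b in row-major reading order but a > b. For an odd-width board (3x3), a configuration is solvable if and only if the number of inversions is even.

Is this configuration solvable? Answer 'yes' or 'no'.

Answer: yes

Derivation:
Inversions (pairs i<j in row-major order where tile[i] > tile[j] > 0): 16
16 is even, so the puzzle is solvable.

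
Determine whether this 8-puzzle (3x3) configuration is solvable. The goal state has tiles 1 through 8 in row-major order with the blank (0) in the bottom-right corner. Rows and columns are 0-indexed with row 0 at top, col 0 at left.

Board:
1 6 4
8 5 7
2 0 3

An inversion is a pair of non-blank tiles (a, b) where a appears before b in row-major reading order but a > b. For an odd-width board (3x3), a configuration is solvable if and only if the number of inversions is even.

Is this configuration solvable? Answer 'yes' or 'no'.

Answer: yes

Derivation:
Inversions (pairs i<j in row-major order where tile[i] > tile[j] > 0): 14
14 is even, so the puzzle is solvable.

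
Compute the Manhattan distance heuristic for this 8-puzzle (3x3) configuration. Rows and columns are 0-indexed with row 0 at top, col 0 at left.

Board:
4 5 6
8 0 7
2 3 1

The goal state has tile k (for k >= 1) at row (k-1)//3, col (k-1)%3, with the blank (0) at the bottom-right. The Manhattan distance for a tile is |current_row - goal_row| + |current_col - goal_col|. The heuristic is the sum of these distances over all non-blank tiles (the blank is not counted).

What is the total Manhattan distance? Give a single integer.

Tile 4: (0,0)->(1,0) = 1
Tile 5: (0,1)->(1,1) = 1
Tile 6: (0,2)->(1,2) = 1
Tile 8: (1,0)->(2,1) = 2
Tile 7: (1,2)->(2,0) = 3
Tile 2: (2,0)->(0,1) = 3
Tile 3: (2,1)->(0,2) = 3
Tile 1: (2,2)->(0,0) = 4
Sum: 1 + 1 + 1 + 2 + 3 + 3 + 3 + 4 = 18

Answer: 18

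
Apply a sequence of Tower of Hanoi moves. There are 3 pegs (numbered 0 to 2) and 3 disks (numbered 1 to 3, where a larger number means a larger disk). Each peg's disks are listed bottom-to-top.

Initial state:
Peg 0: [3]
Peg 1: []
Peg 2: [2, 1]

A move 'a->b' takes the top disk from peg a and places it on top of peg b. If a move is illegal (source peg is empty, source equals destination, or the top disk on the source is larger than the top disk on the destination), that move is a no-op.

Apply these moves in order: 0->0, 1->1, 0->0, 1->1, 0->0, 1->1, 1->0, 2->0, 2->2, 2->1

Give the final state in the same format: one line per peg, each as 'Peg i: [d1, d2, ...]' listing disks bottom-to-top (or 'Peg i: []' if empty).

After move 1 (0->0):
Peg 0: [3]
Peg 1: []
Peg 2: [2, 1]

After move 2 (1->1):
Peg 0: [3]
Peg 1: []
Peg 2: [2, 1]

After move 3 (0->0):
Peg 0: [3]
Peg 1: []
Peg 2: [2, 1]

After move 4 (1->1):
Peg 0: [3]
Peg 1: []
Peg 2: [2, 1]

After move 5 (0->0):
Peg 0: [3]
Peg 1: []
Peg 2: [2, 1]

After move 6 (1->1):
Peg 0: [3]
Peg 1: []
Peg 2: [2, 1]

After move 7 (1->0):
Peg 0: [3]
Peg 1: []
Peg 2: [2, 1]

After move 8 (2->0):
Peg 0: [3, 1]
Peg 1: []
Peg 2: [2]

After move 9 (2->2):
Peg 0: [3, 1]
Peg 1: []
Peg 2: [2]

After move 10 (2->1):
Peg 0: [3, 1]
Peg 1: [2]
Peg 2: []

Answer: Peg 0: [3, 1]
Peg 1: [2]
Peg 2: []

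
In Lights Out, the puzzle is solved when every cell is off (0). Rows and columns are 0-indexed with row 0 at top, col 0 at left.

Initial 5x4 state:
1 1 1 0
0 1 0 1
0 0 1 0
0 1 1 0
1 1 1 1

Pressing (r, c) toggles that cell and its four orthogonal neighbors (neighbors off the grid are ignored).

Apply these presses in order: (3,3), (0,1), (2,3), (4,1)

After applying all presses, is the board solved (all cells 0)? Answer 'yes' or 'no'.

After press 1 at (3,3):
1 1 1 0
0 1 0 1
0 0 1 1
0 1 0 1
1 1 1 0

After press 2 at (0,1):
0 0 0 0
0 0 0 1
0 0 1 1
0 1 0 1
1 1 1 0

After press 3 at (2,3):
0 0 0 0
0 0 0 0
0 0 0 0
0 1 0 0
1 1 1 0

After press 4 at (4,1):
0 0 0 0
0 0 0 0
0 0 0 0
0 0 0 0
0 0 0 0

Lights still on: 0

Answer: yes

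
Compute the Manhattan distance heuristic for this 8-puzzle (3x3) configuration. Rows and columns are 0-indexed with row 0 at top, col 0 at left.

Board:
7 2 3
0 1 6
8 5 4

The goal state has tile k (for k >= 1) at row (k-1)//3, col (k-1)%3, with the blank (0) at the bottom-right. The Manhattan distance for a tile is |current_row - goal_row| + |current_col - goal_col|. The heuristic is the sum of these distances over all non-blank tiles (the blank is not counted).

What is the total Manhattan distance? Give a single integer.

Answer: 9

Derivation:
Tile 7: at (0,0), goal (2,0), distance |0-2|+|0-0| = 2
Tile 2: at (0,1), goal (0,1), distance |0-0|+|1-1| = 0
Tile 3: at (0,2), goal (0,2), distance |0-0|+|2-2| = 0
Tile 1: at (1,1), goal (0,0), distance |1-0|+|1-0| = 2
Tile 6: at (1,2), goal (1,2), distance |1-1|+|2-2| = 0
Tile 8: at (2,0), goal (2,1), distance |2-2|+|0-1| = 1
Tile 5: at (2,1), goal (1,1), distance |2-1|+|1-1| = 1
Tile 4: at (2,2), goal (1,0), distance |2-1|+|2-0| = 3
Sum: 2 + 0 + 0 + 2 + 0 + 1 + 1 + 3 = 9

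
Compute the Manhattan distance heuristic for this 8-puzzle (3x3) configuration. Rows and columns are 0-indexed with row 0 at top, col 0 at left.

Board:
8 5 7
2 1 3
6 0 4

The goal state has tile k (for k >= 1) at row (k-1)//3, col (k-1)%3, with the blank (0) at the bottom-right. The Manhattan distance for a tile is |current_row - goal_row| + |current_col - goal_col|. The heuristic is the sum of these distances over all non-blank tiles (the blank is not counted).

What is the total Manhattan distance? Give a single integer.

Tile 8: at (0,0), goal (2,1), distance |0-2|+|0-1| = 3
Tile 5: at (0,1), goal (1,1), distance |0-1|+|1-1| = 1
Tile 7: at (0,2), goal (2,0), distance |0-2|+|2-0| = 4
Tile 2: at (1,0), goal (0,1), distance |1-0|+|0-1| = 2
Tile 1: at (1,1), goal (0,0), distance |1-0|+|1-0| = 2
Tile 3: at (1,2), goal (0,2), distance |1-0|+|2-2| = 1
Tile 6: at (2,0), goal (1,2), distance |2-1|+|0-2| = 3
Tile 4: at (2,2), goal (1,0), distance |2-1|+|2-0| = 3
Sum: 3 + 1 + 4 + 2 + 2 + 1 + 3 + 3 = 19

Answer: 19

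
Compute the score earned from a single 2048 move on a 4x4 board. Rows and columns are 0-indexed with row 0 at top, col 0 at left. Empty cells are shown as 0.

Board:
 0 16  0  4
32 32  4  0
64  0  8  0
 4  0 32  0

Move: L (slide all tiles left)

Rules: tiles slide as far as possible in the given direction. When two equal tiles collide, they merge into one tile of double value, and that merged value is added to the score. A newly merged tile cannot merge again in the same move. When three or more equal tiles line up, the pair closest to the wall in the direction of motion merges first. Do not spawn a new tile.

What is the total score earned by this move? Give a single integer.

Answer: 64

Derivation:
Slide left:
row 0: [0, 16, 0, 4] -> [16, 4, 0, 0]  score +0 (running 0)
row 1: [32, 32, 4, 0] -> [64, 4, 0, 0]  score +64 (running 64)
row 2: [64, 0, 8, 0] -> [64, 8, 0, 0]  score +0 (running 64)
row 3: [4, 0, 32, 0] -> [4, 32, 0, 0]  score +0 (running 64)
Board after move:
16  4  0  0
64  4  0  0
64  8  0  0
 4 32  0  0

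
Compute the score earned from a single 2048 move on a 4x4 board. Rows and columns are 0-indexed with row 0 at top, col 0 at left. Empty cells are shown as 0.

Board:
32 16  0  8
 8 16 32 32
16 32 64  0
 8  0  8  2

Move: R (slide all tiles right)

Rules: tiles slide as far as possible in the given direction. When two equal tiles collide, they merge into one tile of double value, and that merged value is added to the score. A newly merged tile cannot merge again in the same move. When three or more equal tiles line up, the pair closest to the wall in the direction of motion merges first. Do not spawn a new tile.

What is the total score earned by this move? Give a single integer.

Answer: 80

Derivation:
Slide right:
row 0: [32, 16, 0, 8] -> [0, 32, 16, 8]  score +0 (running 0)
row 1: [8, 16, 32, 32] -> [0, 8, 16, 64]  score +64 (running 64)
row 2: [16, 32, 64, 0] -> [0, 16, 32, 64]  score +0 (running 64)
row 3: [8, 0, 8, 2] -> [0, 0, 16, 2]  score +16 (running 80)
Board after move:
 0 32 16  8
 0  8 16 64
 0 16 32 64
 0  0 16  2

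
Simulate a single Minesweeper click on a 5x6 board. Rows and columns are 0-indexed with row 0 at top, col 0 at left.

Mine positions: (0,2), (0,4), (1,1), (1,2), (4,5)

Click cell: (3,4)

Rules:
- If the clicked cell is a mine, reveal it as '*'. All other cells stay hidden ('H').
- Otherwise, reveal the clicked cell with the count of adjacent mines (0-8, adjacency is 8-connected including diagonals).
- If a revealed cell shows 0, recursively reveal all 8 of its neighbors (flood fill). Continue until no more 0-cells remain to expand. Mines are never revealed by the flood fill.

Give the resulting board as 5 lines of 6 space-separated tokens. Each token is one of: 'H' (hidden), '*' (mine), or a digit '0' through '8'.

H H H H H H
H H H H H H
H H H H H H
H H H H 1 H
H H H H H H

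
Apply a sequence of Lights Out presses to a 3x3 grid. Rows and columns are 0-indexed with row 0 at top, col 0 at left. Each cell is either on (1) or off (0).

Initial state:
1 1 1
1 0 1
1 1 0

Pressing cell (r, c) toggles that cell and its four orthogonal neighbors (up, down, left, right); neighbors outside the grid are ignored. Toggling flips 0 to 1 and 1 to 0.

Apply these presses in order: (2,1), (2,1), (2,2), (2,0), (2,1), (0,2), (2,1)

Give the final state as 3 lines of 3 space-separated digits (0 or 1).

After press 1 at (2,1):
1 1 1
1 1 1
0 0 1

After press 2 at (2,1):
1 1 1
1 0 1
1 1 0

After press 3 at (2,2):
1 1 1
1 0 0
1 0 1

After press 4 at (2,0):
1 1 1
0 0 0
0 1 1

After press 5 at (2,1):
1 1 1
0 1 0
1 0 0

After press 6 at (0,2):
1 0 0
0 1 1
1 0 0

After press 7 at (2,1):
1 0 0
0 0 1
0 1 1

Answer: 1 0 0
0 0 1
0 1 1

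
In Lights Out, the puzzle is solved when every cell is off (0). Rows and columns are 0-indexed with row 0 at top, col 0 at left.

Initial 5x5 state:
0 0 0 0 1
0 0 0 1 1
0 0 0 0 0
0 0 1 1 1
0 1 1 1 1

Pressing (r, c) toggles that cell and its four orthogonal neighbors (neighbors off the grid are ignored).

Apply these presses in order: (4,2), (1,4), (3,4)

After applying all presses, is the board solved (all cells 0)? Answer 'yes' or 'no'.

After press 1 at (4,2):
0 0 0 0 1
0 0 0 1 1
0 0 0 0 0
0 0 0 1 1
0 0 0 0 1

After press 2 at (1,4):
0 0 0 0 0
0 0 0 0 0
0 0 0 0 1
0 0 0 1 1
0 0 0 0 1

After press 3 at (3,4):
0 0 0 0 0
0 0 0 0 0
0 0 0 0 0
0 0 0 0 0
0 0 0 0 0

Lights still on: 0

Answer: yes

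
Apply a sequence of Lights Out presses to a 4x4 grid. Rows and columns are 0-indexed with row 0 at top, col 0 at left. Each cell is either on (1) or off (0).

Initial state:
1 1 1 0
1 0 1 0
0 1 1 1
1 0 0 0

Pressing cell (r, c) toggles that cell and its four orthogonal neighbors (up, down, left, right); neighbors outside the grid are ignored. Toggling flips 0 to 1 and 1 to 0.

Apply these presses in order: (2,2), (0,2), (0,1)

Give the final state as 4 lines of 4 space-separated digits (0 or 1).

After press 1 at (2,2):
1 1 1 0
1 0 0 0
0 0 0 0
1 0 1 0

After press 2 at (0,2):
1 0 0 1
1 0 1 0
0 0 0 0
1 0 1 0

After press 3 at (0,1):
0 1 1 1
1 1 1 0
0 0 0 0
1 0 1 0

Answer: 0 1 1 1
1 1 1 0
0 0 0 0
1 0 1 0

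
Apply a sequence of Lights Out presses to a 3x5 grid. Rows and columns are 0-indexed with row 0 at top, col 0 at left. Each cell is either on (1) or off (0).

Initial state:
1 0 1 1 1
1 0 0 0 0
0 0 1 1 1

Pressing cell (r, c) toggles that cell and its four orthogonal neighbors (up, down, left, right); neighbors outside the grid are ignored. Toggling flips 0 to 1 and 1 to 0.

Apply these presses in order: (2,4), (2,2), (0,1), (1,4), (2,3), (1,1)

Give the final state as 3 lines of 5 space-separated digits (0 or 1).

After press 1 at (2,4):
1 0 1 1 1
1 0 0 0 1
0 0 1 0 0

After press 2 at (2,2):
1 0 1 1 1
1 0 1 0 1
0 1 0 1 0

After press 3 at (0,1):
0 1 0 1 1
1 1 1 0 1
0 1 0 1 0

After press 4 at (1,4):
0 1 0 1 0
1 1 1 1 0
0 1 0 1 1

After press 5 at (2,3):
0 1 0 1 0
1 1 1 0 0
0 1 1 0 0

After press 6 at (1,1):
0 0 0 1 0
0 0 0 0 0
0 0 1 0 0

Answer: 0 0 0 1 0
0 0 0 0 0
0 0 1 0 0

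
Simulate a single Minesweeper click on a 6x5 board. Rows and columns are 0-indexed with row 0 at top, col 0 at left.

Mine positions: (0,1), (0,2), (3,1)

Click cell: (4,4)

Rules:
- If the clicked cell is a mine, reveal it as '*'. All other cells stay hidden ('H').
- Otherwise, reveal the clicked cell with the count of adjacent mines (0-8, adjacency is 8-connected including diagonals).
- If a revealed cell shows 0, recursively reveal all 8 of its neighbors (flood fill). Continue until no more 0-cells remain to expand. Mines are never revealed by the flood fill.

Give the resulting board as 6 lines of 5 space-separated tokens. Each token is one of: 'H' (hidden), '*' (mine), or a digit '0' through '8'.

H H H 1 0
H H 2 1 0
H H 1 0 0
H H 1 0 0
1 1 1 0 0
0 0 0 0 0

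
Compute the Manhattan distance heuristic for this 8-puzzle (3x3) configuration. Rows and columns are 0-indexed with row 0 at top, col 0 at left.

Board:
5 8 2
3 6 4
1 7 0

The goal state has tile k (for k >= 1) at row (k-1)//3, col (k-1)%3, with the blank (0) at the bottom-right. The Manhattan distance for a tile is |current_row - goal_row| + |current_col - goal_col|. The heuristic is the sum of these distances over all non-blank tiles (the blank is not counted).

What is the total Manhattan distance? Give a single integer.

Answer: 14

Derivation:
Tile 5: at (0,0), goal (1,1), distance |0-1|+|0-1| = 2
Tile 8: at (0,1), goal (2,1), distance |0-2|+|1-1| = 2
Tile 2: at (0,2), goal (0,1), distance |0-0|+|2-1| = 1
Tile 3: at (1,0), goal (0,2), distance |1-0|+|0-2| = 3
Tile 6: at (1,1), goal (1,2), distance |1-1|+|1-2| = 1
Tile 4: at (1,2), goal (1,0), distance |1-1|+|2-0| = 2
Tile 1: at (2,0), goal (0,0), distance |2-0|+|0-0| = 2
Tile 7: at (2,1), goal (2,0), distance |2-2|+|1-0| = 1
Sum: 2 + 2 + 1 + 3 + 1 + 2 + 2 + 1 = 14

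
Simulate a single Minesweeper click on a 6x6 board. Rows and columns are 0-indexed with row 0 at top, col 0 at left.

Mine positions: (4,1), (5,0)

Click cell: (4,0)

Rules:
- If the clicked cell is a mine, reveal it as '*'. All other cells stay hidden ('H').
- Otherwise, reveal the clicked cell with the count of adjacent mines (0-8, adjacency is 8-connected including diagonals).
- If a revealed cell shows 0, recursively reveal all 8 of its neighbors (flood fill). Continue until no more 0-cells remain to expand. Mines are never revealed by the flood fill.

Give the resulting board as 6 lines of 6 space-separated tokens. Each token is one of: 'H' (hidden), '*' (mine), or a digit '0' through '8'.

H H H H H H
H H H H H H
H H H H H H
H H H H H H
2 H H H H H
H H H H H H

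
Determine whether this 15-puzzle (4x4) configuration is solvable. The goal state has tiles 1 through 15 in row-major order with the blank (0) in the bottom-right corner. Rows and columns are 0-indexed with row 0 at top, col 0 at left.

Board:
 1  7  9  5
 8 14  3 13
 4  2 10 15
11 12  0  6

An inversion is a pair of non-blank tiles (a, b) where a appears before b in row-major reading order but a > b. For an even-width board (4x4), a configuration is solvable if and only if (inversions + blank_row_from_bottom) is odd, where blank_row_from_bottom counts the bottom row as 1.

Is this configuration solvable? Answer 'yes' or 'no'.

Answer: yes

Derivation:
Inversions: 40
Blank is in row 3 (0-indexed from top), which is row 1 counting from the bottom (bottom = 1).
40 + 1 = 41, which is odd, so the puzzle is solvable.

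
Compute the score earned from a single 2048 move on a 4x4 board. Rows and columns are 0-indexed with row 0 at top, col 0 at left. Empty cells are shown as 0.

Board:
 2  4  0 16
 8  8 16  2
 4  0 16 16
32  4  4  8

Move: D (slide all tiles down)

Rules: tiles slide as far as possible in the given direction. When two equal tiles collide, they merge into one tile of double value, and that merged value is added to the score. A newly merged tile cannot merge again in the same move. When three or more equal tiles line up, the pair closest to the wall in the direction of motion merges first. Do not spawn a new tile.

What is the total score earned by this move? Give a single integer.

Answer: 32

Derivation:
Slide down:
col 0: [2, 8, 4, 32] -> [2, 8, 4, 32]  score +0 (running 0)
col 1: [4, 8, 0, 4] -> [0, 4, 8, 4]  score +0 (running 0)
col 2: [0, 16, 16, 4] -> [0, 0, 32, 4]  score +32 (running 32)
col 3: [16, 2, 16, 8] -> [16, 2, 16, 8]  score +0 (running 32)
Board after move:
 2  0  0 16
 8  4  0  2
 4  8 32 16
32  4  4  8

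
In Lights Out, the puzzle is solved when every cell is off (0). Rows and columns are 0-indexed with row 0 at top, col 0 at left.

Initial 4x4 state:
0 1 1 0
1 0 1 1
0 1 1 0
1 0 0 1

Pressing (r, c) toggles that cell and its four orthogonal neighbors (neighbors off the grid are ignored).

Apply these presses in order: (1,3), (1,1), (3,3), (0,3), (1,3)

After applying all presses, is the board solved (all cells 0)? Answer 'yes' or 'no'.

Answer: no

Derivation:
After press 1 at (1,3):
0 1 1 1
1 0 0 0
0 1 1 1
1 0 0 1

After press 2 at (1,1):
0 0 1 1
0 1 1 0
0 0 1 1
1 0 0 1

After press 3 at (3,3):
0 0 1 1
0 1 1 0
0 0 1 0
1 0 1 0

After press 4 at (0,3):
0 0 0 0
0 1 1 1
0 0 1 0
1 0 1 0

After press 5 at (1,3):
0 0 0 1
0 1 0 0
0 0 1 1
1 0 1 0

Lights still on: 6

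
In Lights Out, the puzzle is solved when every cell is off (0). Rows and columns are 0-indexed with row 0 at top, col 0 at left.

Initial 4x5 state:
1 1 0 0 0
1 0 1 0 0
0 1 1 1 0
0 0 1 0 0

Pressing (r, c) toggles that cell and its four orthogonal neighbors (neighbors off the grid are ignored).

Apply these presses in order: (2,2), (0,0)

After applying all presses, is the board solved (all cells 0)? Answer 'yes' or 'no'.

Answer: yes

Derivation:
After press 1 at (2,2):
1 1 0 0 0
1 0 0 0 0
0 0 0 0 0
0 0 0 0 0

After press 2 at (0,0):
0 0 0 0 0
0 0 0 0 0
0 0 0 0 0
0 0 0 0 0

Lights still on: 0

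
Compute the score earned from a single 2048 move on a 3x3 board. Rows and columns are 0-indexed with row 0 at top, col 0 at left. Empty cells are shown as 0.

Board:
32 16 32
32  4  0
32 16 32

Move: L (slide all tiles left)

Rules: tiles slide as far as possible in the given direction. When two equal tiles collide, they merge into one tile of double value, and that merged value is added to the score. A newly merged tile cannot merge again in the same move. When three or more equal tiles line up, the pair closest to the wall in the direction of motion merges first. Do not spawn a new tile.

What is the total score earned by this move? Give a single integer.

Answer: 0

Derivation:
Slide left:
row 0: [32, 16, 32] -> [32, 16, 32]  score +0 (running 0)
row 1: [32, 4, 0] -> [32, 4, 0]  score +0 (running 0)
row 2: [32, 16, 32] -> [32, 16, 32]  score +0 (running 0)
Board after move:
32 16 32
32  4  0
32 16 32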